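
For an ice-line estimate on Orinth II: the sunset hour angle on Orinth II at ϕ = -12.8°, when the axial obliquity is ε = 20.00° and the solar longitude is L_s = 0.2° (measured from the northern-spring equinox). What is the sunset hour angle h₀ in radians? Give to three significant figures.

Solar declination: sin δ = sin ε · sin L_s = sin 20.00° × sin 0.2° = 0.00119, so δ = +0.068°.
cos h₀ = −tan ϕ · tan δ = −tan(-12.8°) × tan(+0.068°) = 0.0003, so h₀ = 1.5705 rad = 89.98°.

h₀ = 1.57 rad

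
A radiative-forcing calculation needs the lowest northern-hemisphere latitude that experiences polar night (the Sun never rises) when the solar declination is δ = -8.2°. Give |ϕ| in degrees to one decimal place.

Polar night requires cos h₀ = −tan ϕ tan δ ≥ 1, i.e. tan ϕ tan δ ≤ −1.
The boundary is |tan ϕ| · |tan δ| = 1, so |ϕ| = 90° − |δ| = 90° − 8.2° = 81.8° in the northern hemisphere.

|ϕ| = 81.8°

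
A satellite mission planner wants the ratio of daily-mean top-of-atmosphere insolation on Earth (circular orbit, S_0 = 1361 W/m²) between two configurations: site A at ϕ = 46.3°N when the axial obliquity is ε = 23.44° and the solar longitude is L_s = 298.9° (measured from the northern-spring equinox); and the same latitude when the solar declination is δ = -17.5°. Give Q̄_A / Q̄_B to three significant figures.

Q̄_A / Q̄_B ≈ 0.853

— Configuration A (ϕ=+46.3°):
Solar declination: sin δ = sin ε · sin L_s = sin 23.44° × sin 298.9° = -0.34825, so δ = -20.380°.
cos h₀ = −tan(+46.3°) tan(-20.380°) = 0.3888, h₀ = 1.1715 rad.
Bracket: h₀ sin ϕ sin δ + cos ϕ cos δ sin h₀ = 1.1715×0.72297×-0.34825 + 0.69088×0.93740×0.92134 = -0.294954 + 0.596688 = 0.301734.
Q̄ = (S_0/π) × [bracket] = (1361/π) × 0.301734 = 130.72 W/m².
— Configuration B (ϕ=+46.3°):
cos h₀ = −tan(+46.3°) tan(-17.500°) = 0.3299, h₀ = 1.2346 rad.
Bracket: h₀ sin ϕ sin δ + cos ϕ cos δ sin h₀ = 1.2346×0.72297×-0.30071 + 0.69088×0.95372×0.94400 = -0.268407 + 0.622007 = 0.353600.
Q̄ = (S_0/π) × [bracket] = (1361/π) × 0.353600 = 153.19 W/m².
Ratio Q̄_A / Q̄_B = 130.72 / 153.19 = 0.8533.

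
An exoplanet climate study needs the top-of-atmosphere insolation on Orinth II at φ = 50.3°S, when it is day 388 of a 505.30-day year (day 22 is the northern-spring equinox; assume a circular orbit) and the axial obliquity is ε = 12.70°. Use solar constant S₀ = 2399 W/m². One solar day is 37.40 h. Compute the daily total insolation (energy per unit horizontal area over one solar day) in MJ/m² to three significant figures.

93.4 MJ/m²

Solar longitude: λ_s = 360° × (388 − 22)/505.30 = 260.756°.
sin δ = sin 12.70° × sin 260.756° = -0.21699, so δ = -12.532°.
cos H₀ = −tan(-50.3°) tan(-12.532°) = -0.2677, H₀ = 1.8418 rad.
Bracket: H₀ sin φ sin δ + cos φ cos δ sin H₀ = 1.8418×-0.76940×-0.21699 + 0.63877×0.97617×0.96349 = 0.307492 + 0.600782 = 0.908274.
Q̄ = (S₀/π) × [bracket] = (2399/π) × 0.908274 = 693.58 W/m².
Daily total = Q̄ × 37.40 h × 3600 s/h = 693.58 × 37.40 × 3600 / 10⁶ = 93.38 MJ/m².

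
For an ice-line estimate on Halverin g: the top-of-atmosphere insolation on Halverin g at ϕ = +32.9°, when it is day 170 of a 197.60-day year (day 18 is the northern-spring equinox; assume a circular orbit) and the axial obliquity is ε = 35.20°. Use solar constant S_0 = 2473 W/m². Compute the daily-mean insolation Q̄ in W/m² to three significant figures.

Q̄ ≈ 214 W/m²

Solar longitude: L_s = 360° × (170 − 18)/197.60 = 276.923°.
sin δ = sin 35.20° × sin 276.923° = -0.57223, so δ = -34.906°.
cos h₀ = −tan(+32.9°) tan(-34.906°) = 0.4514, h₀ = 1.1025 rad.
Bracket: h₀ sin ϕ sin δ + cos ϕ cos δ sin h₀ = 1.1025×0.54317×-0.57223 + 0.83962×0.82009×0.89232 = -0.342677 + 0.614419 = 0.271742.
Q̄ = (S_0/π) × [bracket] = (2473/π) × 0.271742 = 213.9 W/m².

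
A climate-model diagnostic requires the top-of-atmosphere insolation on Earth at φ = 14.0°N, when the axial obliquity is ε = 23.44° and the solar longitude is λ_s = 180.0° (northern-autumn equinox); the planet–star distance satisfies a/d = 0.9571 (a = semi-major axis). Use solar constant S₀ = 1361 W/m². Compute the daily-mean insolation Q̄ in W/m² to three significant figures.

Solar declination: sin δ = sin ε · sin λ_s = sin 23.44° × sin 180.0° = 0.00000, so δ = +0.000°.
cos H₀ = −tan(+14.0°) tan(+0.000°) = -0.0000, H₀ = 1.5708 rad.
Bracket: H₀ sin φ sin δ + cos φ cos δ sin H₀ = 1.5708×0.24192×0.00000 + 0.97030×1.00000×1.00000 = 0.000000 + 0.970300 = 0.970300.
Inverse-square distance factor (a/d)² = 0.9571² = 0.916040.
Q̄ = (S₀/π) × 0.916040 × [bracket] = (1361/π) × 0.916040 × 0.970300 = 385.1 W/m².

Q̄ ≈ 385 W/m²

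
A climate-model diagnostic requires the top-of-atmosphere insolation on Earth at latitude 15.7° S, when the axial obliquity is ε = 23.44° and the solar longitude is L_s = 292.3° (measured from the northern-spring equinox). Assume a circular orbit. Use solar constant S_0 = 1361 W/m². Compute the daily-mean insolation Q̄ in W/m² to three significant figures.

Solar declination: sin δ = sin ε · sin L_s = sin 23.44° × sin 292.3° = -0.36804, so δ = -21.595°.
cos h₀ = −tan(-15.7°) tan(-21.595°) = -0.1113, h₀ = 1.6823 rad.
Bracket: h₀ sin ϕ sin δ + cos ϕ cos δ sin h₀ = 1.6823×-0.27060×-0.36804 + 0.96269×0.92981×0.99379 = 0.167543 + 0.889560 = 1.057103.
Q̄ = (S_0/π) × [bracket] = (1361/π) × 1.057103 = 458.0 W/m².

Q̄ ≈ 458 W/m²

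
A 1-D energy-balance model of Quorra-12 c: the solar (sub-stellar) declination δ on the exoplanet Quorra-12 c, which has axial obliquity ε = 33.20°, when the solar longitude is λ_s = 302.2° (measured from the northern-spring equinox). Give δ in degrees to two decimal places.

δ = -27.60°

sin δ = sin ε · sin λ_s = sin 33.20° × sin 302.2° = -0.463344.
δ = arcsin(-0.463344) = -27.60°.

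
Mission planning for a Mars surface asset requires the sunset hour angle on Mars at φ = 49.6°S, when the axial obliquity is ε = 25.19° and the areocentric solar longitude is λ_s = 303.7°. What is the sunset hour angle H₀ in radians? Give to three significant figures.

H₀ = 2.03 rad

sin δ = sin 25.19° × sin 303.7° = -0.35410, so δ = -20.738°.
cos H₀ = −tan φ · tan δ = −tan(-49.6°) × tan(-20.738°) = -0.4449, so H₀ = 2.0318 rad = 116.42°.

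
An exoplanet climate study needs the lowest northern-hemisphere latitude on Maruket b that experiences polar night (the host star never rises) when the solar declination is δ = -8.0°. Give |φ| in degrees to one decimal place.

|φ| = 82.0°

Polar night requires cos H₀ = −tan φ tan δ ≥ 1, i.e. tan φ tan δ ≤ −1.
The boundary is |tan φ| · |tan δ| = 1, so |φ| = 90° − |δ| = 90° − 8.0° = 82.0° in the northern hemisphere.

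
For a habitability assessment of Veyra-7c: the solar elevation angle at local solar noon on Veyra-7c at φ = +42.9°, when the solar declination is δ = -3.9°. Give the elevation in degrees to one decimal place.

43.2°

At local noon the hour angle is zero, so the zenith angle equals |φ − δ| = |+42.9° − (-3.900°)| = 46.800°.
Elevation = 90° − 46.800° = 43.2°.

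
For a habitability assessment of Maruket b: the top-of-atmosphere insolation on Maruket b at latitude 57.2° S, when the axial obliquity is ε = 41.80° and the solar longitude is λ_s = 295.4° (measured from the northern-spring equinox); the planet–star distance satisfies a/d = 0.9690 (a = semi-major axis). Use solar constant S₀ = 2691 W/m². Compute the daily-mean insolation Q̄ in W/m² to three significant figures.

Q̄ ≈ 1.28e+03 W/m²

Solar declination: sin δ = sin ε · sin λ_s = sin 41.80° × sin 295.4° = -0.60210, so δ = -37.021°.
cos H₀ = −tan(-57.2°) tan(-37.021°) = -1.1702 ≤ −1 ⇒ polar day, H₀ = π.
Bracket: H₀ sin φ sin δ + cos φ cos δ sin H₀ = 3.1416×-0.84057×-0.60210 + 0.54171×0.79842×0.00000 = 1.589986 + 0.000000 = 1.589986.
Inverse-square distance factor (a/d)² = 0.9690² = 0.938961.
Q̄ = (S₀/π) × 0.938961 × [bracket] = (2691/π) × 0.938961 × 1.589986 = 1279 W/m².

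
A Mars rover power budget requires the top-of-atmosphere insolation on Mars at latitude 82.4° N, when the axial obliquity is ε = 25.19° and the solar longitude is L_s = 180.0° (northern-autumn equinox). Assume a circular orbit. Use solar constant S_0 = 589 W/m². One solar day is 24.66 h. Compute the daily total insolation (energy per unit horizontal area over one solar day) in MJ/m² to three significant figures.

Solar declination: sin δ = sin ε · sin L_s = sin 25.19° × sin 180.0° = 0.00000, so δ = +0.000°.
cos h₀ = −tan(+82.4°) tan(+0.000°) = -0.0000, h₀ = 1.5708 rad.
Bracket: h₀ sin ϕ sin δ + cos ϕ cos δ sin h₀ = 1.5708×0.99122×0.00000 + 0.13226×1.00000×1.00000 = 0.000000 + 0.132260 = 0.132260.
Q̄ = (S_0/π) × [bracket] = (589/π) × 0.132260 = 24.797 W/m².
Daily total = Q̄ × 24.66 h × 3600 s/h = 24.797 × 24.66 × 3600 / 10⁶ = 2.201 MJ/m².

2.20 MJ/m²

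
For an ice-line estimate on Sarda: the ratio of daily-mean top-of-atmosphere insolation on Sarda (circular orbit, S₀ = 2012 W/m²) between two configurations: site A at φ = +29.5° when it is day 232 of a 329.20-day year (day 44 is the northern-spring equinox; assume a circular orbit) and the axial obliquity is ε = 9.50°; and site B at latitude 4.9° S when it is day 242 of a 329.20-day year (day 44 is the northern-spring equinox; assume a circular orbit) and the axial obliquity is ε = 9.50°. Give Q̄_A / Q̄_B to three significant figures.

Q̄_A / Q̄_B ≈ 0.810

— Configuration A (φ=+29.5°):
Solar longitude: λ_s = 360° × (232 − 44)/329.20 = 205.589°.
sin δ = sin 9.50° × sin 205.589° = -0.07129, so δ = -4.088°.
cos H₀ = −tan(+29.5°) tan(-4.088°) = 0.0404, H₀ = 1.5304 rad.
Bracket: H₀ sin φ sin δ + cos φ cos δ sin H₀ = 1.5304×0.49242×-0.07129 + 0.87036×0.99746×0.99918 = -0.053724 + 0.867437 = 0.813713.
Q̄ = (S₀/π) × [bracket] = (2012/π) × 0.813713 = 521.13 W/m².
— Configuration B (φ=-4.9°):
Solar longitude: λ_s = 360° × (242 − 44)/329.20 = 216.525°.
sin δ = sin 9.50° × sin 216.525° = -0.09823, so δ = -5.637°.
cos H₀ = −tan(-4.9°) tan(-5.637°) = -0.0085, H₀ = 1.5793 rad.
Bracket: H₀ sin φ sin δ + cos φ cos δ sin H₀ = 1.5793×-0.08542×-0.09823 + 0.99635×0.99516×0.99996 = 0.013252 + 0.991488 = 1.004740.
Q̄ = (S₀/π) × [bracket] = (2012/π) × 1.004740 = 643.48 W/m².
Ratio Q̄_A / Q̄_B = 521.13 / 643.48 = 0.8099.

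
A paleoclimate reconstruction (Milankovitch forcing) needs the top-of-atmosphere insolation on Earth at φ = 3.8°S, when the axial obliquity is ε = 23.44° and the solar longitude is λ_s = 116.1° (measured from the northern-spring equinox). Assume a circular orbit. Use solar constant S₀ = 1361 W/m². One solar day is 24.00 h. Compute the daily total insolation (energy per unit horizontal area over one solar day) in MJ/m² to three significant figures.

33.5 MJ/m²

Solar declination: sin δ = sin ε · sin λ_s = sin 23.44° × sin 116.1° = 0.35723, so δ = +20.930°.
cos H₀ = −tan(-3.8°) tan(+20.930°) = 0.0254, H₀ = 1.5454 rad.
Bracket: H₀ sin φ sin δ + cos φ cos δ sin H₀ = 1.5454×-0.06627×0.35723 + 0.99780×0.93402×0.99968 = -0.036585 + 0.931667 = 0.895082.
Q̄ = (S₀/π) × [bracket] = (1361/π) × 0.895082 = 387.77 W/m².
Daily total = Q̄ × 24.00 h × 3600 s/h = 387.77 × 24.00 × 3600 / 10⁶ = 33.50 MJ/m².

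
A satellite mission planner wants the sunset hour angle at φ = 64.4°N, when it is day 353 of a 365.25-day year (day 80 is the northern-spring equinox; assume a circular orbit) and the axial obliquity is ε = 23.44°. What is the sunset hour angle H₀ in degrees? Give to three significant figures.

Solar longitude: λ_s = 360° × (353 − 80)/365.25 = 269.076°.
sin δ = sin 23.44° × sin 269.076° = -0.39774, so δ = -23.437°.
cos H₀ = −tan φ · tan δ = −tan(+64.4°) × tan(-23.437°) = 0.9048, so H₀ = 0.4399 rad = 25.21°.

H₀ = 25.2°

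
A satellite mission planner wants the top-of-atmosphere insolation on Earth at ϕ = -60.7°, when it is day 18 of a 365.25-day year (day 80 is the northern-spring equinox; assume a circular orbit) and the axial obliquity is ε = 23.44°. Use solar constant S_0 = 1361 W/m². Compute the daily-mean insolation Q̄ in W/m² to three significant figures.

Solar longitude: L_s = 360° × (18 − 80)/365.25 = -61.109°, i.e. -61.109° + 360° = 298.891°.
sin δ = sin 23.44° × sin 298.891° = -0.34828, so δ = -20.382°.
cos h₀ = −tan(-60.7°) tan(-20.382°) = -0.6621, h₀ = 2.2944 rad.
Bracket: h₀ sin ϕ sin δ + cos ϕ cos δ sin h₀ = 2.2944×-0.87207×-0.34828 + 0.48938×0.93739×0.74943 = 0.696866 + 0.343793 = 1.040659.
Q̄ = (S_0/π) × [bracket] = (1361/π) × 1.040659 = 450.8 W/m².

Q̄ ≈ 451 W/m²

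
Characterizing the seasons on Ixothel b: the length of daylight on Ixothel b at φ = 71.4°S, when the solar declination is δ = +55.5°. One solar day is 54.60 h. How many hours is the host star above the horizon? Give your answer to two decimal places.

cos H₀ = −tan φ · tan δ = 4.3235 ≥ 1, so the host star never rises (polar night) and H₀ = 0.
Daylight = 2H₀/(2π) × 54.60 h = (0.0000/π) × 54.60 = 0.00 h.

0.00 h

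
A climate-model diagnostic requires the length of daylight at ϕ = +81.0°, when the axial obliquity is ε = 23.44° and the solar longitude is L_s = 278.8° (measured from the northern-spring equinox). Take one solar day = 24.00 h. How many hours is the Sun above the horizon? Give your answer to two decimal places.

Solar declination: sin δ = sin ε · sin L_s = sin 23.44° × sin 278.8° = -0.39311, so δ = -23.148°.
cos h₀ = −tan ϕ · tan δ = 2.6993 ≥ 1, so the Sun never rises (polar night) and h₀ = 0.
Daylight = 2h₀/(2π) × 24.00 h = (0.0000/π) × 24.00 = 0.00 h.

0.00 h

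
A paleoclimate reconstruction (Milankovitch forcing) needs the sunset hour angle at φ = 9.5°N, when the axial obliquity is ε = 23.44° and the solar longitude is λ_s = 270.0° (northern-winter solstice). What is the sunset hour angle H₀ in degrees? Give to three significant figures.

H₀ = 85.8°

Solar declination: sin δ = sin ε · sin λ_s = sin 23.44° × sin 270.0° = -0.39779, so δ = -23.440°.
cos H₀ = −tan φ · tan δ = −tan(+9.5°) × tan(-23.440°) = 0.0726, so H₀ = 1.4982 rad = 85.84°.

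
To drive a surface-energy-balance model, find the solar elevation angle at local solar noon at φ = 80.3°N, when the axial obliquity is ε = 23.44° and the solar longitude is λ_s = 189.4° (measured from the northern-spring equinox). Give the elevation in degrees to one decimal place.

6.0°

Solar declination: sin δ = sin ε · sin λ_s = sin 23.44° × sin 189.4° = -0.06497, so δ = -3.725°.
At local noon the hour angle is zero, so the zenith angle equals |φ − δ| = |+80.3° − (-3.725°)| = 84.025°.
Elevation = 90° − 84.025° = 6.0°.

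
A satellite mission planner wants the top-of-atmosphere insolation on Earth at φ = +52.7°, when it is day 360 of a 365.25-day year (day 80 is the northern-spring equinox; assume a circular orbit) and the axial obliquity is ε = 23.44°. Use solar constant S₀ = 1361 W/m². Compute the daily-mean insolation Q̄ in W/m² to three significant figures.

Q̄ ≈ 66.6 W/m²

Solar longitude: λ_s = 360° × (360 − 80)/365.25 = 275.975°.
sin δ = sin 23.44° × sin 275.975° = -0.39563, so δ = -23.305°.
cos H₀ = −tan(+52.7°) tan(-23.305°) = 0.5655, H₀ = 0.9698 rad.
Bracket: H₀ sin φ sin δ + cos φ cos δ sin H₀ = 0.9698×0.79547×-0.39563 + 0.60599×0.91841×0.82477 = -0.305207 + 0.459023 = 0.153816.
Q̄ = (S₀/π) × [bracket] = (1361/π) × 0.153816 = 66.64 W/m².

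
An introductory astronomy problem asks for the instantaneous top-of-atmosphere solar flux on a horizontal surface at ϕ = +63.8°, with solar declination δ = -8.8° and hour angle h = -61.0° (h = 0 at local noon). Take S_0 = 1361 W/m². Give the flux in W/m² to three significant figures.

101 W/m²

cos θ_z = sin ϕ sin δ + cos ϕ cos δ cos h = -0.137268 + 0.211527 = 0.074259.
Flux = S_0 · cos θ_z = 1361 × 0.074259 = 101.1 W/m².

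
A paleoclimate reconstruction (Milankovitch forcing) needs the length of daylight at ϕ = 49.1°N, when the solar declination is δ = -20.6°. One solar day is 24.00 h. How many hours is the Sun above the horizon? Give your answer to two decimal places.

cos h₀ = −tan ϕ · tan δ = −tan(+49.1°) × tan(-20.600°) = 0.4339, so h₀ = 1.1220 rad = 64.28°.
Daylight = 2h₀/(2π) × 24.00 h = (1.1220/π) × 24.00 = 8.57 h.

8.57 h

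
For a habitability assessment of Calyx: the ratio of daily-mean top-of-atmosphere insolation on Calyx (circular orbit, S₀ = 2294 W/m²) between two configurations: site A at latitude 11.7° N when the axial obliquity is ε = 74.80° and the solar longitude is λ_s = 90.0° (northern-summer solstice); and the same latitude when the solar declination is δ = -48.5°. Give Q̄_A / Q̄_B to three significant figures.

Q̄_A / Q̄_B ≈ 1.50

— Configuration A (φ=+11.7°):
Solar declination: sin δ = sin ε · sin λ_s = sin 74.80° × sin 90.0° = 0.96502, so δ = +74.800°.
cos H₀ = −tan(+11.7°) tan(+74.800°) = -0.7622, H₀ = 2.4375 rad.
Bracket: H₀ sin φ sin δ + cos φ cos δ sin H₀ = 2.4375×0.20279×0.96502 + 0.97922×0.26219×0.64732 = 0.477010 + 0.166194 = 0.643204.
Q̄ = (S₀/π) × [bracket] = (2294/π) × 0.643204 = 469.67 W/m².
— Configuration B (φ=+11.7°):
cos H₀ = −tan(+11.7°) tan(-48.500°) = 0.2341, H₀ = 1.3345 rad.
Bracket: H₀ sin φ sin δ + cos φ cos δ sin H₀ = 1.3345×0.20279×-0.74896 + 0.97922×0.66262×0.97222 = -0.202686 + 0.630826 = 0.428140.
Q̄ = (S₀/π) × [bracket] = (2294/π) × 0.428140 = 312.63 W/m².
Ratio Q̄_A / Q̄_B = 469.67 / 312.63 = 1.502.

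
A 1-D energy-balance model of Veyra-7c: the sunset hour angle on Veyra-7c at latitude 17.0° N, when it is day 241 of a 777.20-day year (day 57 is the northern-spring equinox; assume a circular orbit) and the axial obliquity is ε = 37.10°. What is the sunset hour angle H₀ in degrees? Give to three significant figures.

H₀ = 103°

Solar longitude: λ_s = 360° × (241 − 57)/777.20 = 85.229°.
sin δ = sin 37.10° × sin 85.229° = 0.60112, so δ = +36.950°.
cos H₀ = −tan φ · tan δ = −tan(+17.0°) × tan(+36.950°) = -0.2300, so H₀ = 1.8028 rad = 103.30°.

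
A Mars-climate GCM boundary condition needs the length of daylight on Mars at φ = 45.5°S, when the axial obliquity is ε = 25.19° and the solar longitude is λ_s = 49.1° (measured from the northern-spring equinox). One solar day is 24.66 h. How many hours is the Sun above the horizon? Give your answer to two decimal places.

Solar declination: sin δ = sin ε · sin λ_s = sin 25.19° × sin 49.1° = 0.32171, so δ = +18.766°.
cos H₀ = −tan φ · tan δ = −tan(-45.5°) × tan(+18.766°) = 0.3458, so H₀ = 1.2178 rad = 69.77°.
Daylight = 2H₀/(2π) × 24.66 h = (1.2178/π) × 24.66 = 9.56 h.

9.56 h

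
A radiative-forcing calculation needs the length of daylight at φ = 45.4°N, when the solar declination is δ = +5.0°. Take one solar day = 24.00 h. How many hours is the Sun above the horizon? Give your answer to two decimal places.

cos H₀ = −tan φ · tan δ = −tan(+45.4°) × tan(+5.000°) = -0.0887, so H₀ = 1.6596 rad = 95.09°.
Daylight = 2H₀/(2π) × 24.00 h = (1.6596/π) × 24.00 = 12.68 h.

12.68 h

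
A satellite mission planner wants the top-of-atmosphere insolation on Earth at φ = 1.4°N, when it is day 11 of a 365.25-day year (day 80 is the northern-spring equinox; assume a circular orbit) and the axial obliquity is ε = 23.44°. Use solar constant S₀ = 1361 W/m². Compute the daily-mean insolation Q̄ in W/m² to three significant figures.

Q̄ ≈ 396 W/m²

Solar longitude: λ_s = 360° × (11 − 80)/365.25 = -68.008°, i.e. -68.008° + 360° = 291.992°.
sin δ = sin 23.44° × sin 291.992° = -0.36884, so δ = -21.644°.
cos H₀ = −tan(+1.4°) tan(-21.644°) = 0.0097, H₀ = 1.5611 rad.
Bracket: H₀ sin φ sin δ + cos φ cos δ sin H₀ = 1.5611×0.02443×-0.36884 + 0.99970×0.92949×0.99995 = -0.014067 + 0.929165 = 0.915098.
Q̄ = (S₀/π) × [bracket] = (1361/π) × 0.915098 = 396.4 W/m².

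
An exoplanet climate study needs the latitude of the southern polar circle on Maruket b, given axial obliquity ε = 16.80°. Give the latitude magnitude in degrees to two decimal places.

The polar circle is the lowest latitude that experiences at least one full rotation of continuous darkness at the northern-summer solstice; it lies at |φ| = 90° − ε = 90° − 16.80° = 73.20°.

73.20°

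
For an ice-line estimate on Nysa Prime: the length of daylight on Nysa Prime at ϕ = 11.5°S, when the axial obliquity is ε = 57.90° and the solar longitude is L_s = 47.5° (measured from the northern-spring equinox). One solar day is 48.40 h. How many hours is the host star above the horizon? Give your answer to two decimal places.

21.68 h

Solar declination: sin δ = sin ε · sin L_s = sin 57.90° × sin 47.5° = 0.62456, so δ = +38.650°.
cos h₀ = −tan ϕ · tan δ = −tan(-11.5°) × tan(+38.650°) = 0.1627, so h₀ = 1.4074 rad = 80.64°.
Daylight = 2h₀/(2π) × 48.40 h = (1.4074/π) × 48.40 = 21.68 h.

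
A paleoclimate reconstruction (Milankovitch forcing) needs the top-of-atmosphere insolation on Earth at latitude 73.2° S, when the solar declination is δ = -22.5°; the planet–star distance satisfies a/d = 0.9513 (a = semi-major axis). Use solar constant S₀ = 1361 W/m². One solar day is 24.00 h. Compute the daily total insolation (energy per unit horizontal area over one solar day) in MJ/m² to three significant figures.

39.0 MJ/m²

cos H₀ = −tan(-73.2°) tan(-22.500°) = -1.3719 ≤ −1 ⇒ polar day, H₀ = π.
Bracket: H₀ sin φ sin δ + cos φ cos δ sin H₀ = 3.1416×-0.95732×-0.38268 + 0.28903×0.92388×0.00000 = 1.150916 + 0.000000 = 1.150916.
Inverse-square distance factor (a/d)² = 0.9513² = 0.904972.
Q̄ = (S₀/π) × 0.904972 × [bracket] = (1361/π) × 0.904972 × 1.150916 = 451.22 W/m².
Daily total = Q̄ × 24.00 h × 3600 s/h = 451.22 × 24.00 × 3600 / 10⁶ = 38.99 MJ/m².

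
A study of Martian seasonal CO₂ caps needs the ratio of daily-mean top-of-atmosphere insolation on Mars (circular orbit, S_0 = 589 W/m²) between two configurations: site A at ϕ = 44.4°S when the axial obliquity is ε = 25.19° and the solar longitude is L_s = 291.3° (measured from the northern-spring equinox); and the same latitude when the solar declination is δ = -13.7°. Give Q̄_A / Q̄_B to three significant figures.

Q̄_A / Q̄_B ≈ 1.18

— Configuration A (ϕ=-44.4°):
Solar declination: sin δ = sin ε · sin L_s = sin 25.19° × sin 291.3° = -0.39655, so δ = -23.363°.
cos h₀ = −tan(-44.4°) tan(-23.363°) = -0.4230, h₀ = 2.0076 rad.
Bracket: h₀ sin ϕ sin δ + cos ϕ cos δ sin h₀ = 2.0076×-0.69966×-0.39655 + 0.71447×0.91801×0.90613 = 0.557009 + 0.594322 = 1.151331.
Q̄ = (S_0/π) × [bracket] = (589/π) × 1.151331 = 215.86 W/m².
— Configuration B (ϕ=-44.4°):
cos h₀ = −tan(-44.4°) tan(-13.700°) = -0.2387, h₀ = 1.8118 rad.
Bracket: h₀ sin ϕ sin δ + cos ϕ cos δ sin h₀ = 1.8118×-0.69966×-0.23684 + 0.71447×0.97155×0.97109 = 0.300229 + 0.674076 = 0.974305.
Q̄ = (S_0/π) × [bracket] = (589/π) × 0.974305 = 182.67 W/m².
Ratio Q̄_A / Q̄_B = 215.86 / 182.67 = 1.182.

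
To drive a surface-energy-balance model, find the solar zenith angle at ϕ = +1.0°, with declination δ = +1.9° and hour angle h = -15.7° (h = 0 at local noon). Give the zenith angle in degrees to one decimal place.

cos θ_z = sin ϕ sin δ + cos ϕ cos δ cos h = 0.000579 + 0.962016 = 0.962595.
θ_z = arccos(0.962595) = 15.7°.

θ_z = 15.7°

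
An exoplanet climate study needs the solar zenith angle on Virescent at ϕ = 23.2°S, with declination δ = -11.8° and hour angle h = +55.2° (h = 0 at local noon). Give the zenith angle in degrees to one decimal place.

cos θ_z = sin ϕ sin δ + cos ϕ cos δ cos h = 0.080560 + 0.513478 = 0.594038.
θ_z = arccos(0.594038) = 53.6°.

θ_z = 53.6°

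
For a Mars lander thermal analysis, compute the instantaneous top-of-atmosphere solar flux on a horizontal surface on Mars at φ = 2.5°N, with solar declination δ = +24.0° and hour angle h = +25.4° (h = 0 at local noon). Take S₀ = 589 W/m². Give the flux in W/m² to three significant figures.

cos θ_z = sin φ sin δ + cos φ cos δ cos h = 0.017742 + 0.824452 = 0.842194.
Flux = S₀ · cos θ_z = 589 × 0.842194 = 496.1 W/m².

496 W/m²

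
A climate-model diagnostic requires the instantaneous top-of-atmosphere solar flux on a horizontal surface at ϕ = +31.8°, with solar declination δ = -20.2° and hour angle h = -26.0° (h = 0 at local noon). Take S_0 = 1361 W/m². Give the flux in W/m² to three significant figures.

cos θ_z = sin ϕ sin δ + cos ϕ cos δ cos h = -0.181957 + 0.716895 = 0.534938.
Flux = S_0 · cos θ_z = 1361 × 0.534938 = 728.1 W/m².

728 W/m²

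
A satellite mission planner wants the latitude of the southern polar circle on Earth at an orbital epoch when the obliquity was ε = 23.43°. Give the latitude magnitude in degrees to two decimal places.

The polar circle is the lowest latitude that experiences at least one full rotation of continuous darkness at the northern-summer solstice; it lies at |φ| = 90° − ε = 90° − 23.43° = 66.57°.

66.57°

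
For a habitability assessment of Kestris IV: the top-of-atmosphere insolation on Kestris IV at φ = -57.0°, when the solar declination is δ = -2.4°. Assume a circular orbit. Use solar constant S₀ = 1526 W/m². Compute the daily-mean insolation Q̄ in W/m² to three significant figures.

cos H₀ = −tan(-57.0°) tan(-2.400°) = -0.0645, H₀ = 1.6354 rad.
Bracket: H₀ sin φ sin δ + cos φ cos δ sin H₀ = 1.6354×-0.83867×-0.04188 + 0.54464×0.99912×0.99792 = 0.057441 + 0.543029 = 0.600470.
Q̄ = (S₀/π) × [bracket] = (1526/π) × 0.600470 = 291.7 W/m².

Q̄ ≈ 292 W/m²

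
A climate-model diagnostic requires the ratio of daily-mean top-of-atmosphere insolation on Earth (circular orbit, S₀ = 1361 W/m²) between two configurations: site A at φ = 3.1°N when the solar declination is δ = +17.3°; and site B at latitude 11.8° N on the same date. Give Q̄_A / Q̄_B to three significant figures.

— Configuration A (φ=+3.1°):
cos H₀ = −tan(+3.1°) tan(+17.300°) = -0.0169, H₀ = 1.5877 rad.
Bracket: H₀ sin φ sin δ + cos φ cos δ sin H₀ = 1.5877×0.05408×0.29737 + 0.99854×0.95476×0.99986 = 0.025533 + 0.953233 = 0.978766.
Q̄ = (S₀/π) × [bracket] = (1361/π) × 0.978766 = 424.02 W/m².
— Configuration B (φ=+11.8°):
cos H₀ = −tan(+11.8°) tan(+17.300°) = -0.0651, H₀ = 1.6359 rad.
Bracket: H₀ sin φ sin δ + cos φ cos δ sin H₀ = 1.6359×0.20450×0.29737 + 0.97887×0.95476×0.99788 = 0.099483 + 0.932605 = 1.032088.
Q̄ = (S₀/π) × [bracket] = (1361/π) × 1.032088 = 447.12 W/m².
Ratio Q̄_A / Q̄_B = 424.02 / 447.12 = 0.9483.

Q̄_A / Q̄_B ≈ 0.948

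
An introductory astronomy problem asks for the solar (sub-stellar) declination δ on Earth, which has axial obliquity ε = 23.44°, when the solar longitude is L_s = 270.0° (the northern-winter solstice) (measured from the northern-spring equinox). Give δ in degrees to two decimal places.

sin δ = sin ε · sin L_s = sin 23.44° × sin 270.0° = -0.397789.
δ = arcsin(-0.397789) = -23.44°.

δ = -23.44°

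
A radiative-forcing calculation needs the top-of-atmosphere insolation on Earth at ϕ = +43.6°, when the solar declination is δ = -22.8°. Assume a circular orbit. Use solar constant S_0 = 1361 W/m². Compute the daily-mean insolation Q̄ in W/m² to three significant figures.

cos h₀ = −tan(+43.6°) tan(-22.800°) = 0.4003, h₀ = 1.1589 rad.
Bracket: h₀ sin ϕ sin δ + cos ϕ cos δ sin h₀ = 1.1589×0.68962×-0.38752 + 0.72417×0.92186×0.91638 = -0.309706 + 0.611760 = 0.302054.
Q̄ = (S_0/π) × [bracket] = (1361/π) × 0.302054 = 130.9 W/m².

Q̄ ≈ 131 W/m²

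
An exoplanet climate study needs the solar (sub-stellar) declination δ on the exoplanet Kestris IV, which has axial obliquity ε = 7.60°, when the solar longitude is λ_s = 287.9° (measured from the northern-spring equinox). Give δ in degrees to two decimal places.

δ = -7.23°

sin δ = sin ε · sin λ_s = sin 7.60° × sin 287.9° = -0.125854.
δ = arcsin(-0.125854) = -7.23°.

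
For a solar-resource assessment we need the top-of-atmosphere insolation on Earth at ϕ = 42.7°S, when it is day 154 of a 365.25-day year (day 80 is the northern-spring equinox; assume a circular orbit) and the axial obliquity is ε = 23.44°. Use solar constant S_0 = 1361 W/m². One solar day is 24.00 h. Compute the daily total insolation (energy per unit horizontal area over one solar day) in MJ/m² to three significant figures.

Solar longitude: L_s = 360° × (154 − 80)/365.25 = 72.936°.
sin δ = sin 23.44° × sin 72.936° = 0.38028, so δ = +22.351°.
cos h₀ = −tan(-42.7°) tan(+22.351°) = 0.3794, h₀ = 1.1816 rad.
Bracket: h₀ sin ϕ sin δ + cos ϕ cos δ sin h₀ = 1.1816×-0.67816×0.38028 + 0.73491×0.92487×0.92523 = -0.304724 + 0.628875 = 0.324151.
Q̄ = (S_0/π) × [bracket] = (1361/π) × 0.324151 = 140.43 W/m².
Daily total = Q̄ × 24.00 h × 3600 s/h = 140.43 × 24.00 × 3600 / 10⁶ = 12.13 MJ/m².

12.1 MJ/m²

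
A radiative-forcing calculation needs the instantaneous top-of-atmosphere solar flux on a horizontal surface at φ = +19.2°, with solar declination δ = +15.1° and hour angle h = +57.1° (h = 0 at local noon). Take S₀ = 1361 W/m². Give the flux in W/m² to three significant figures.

cos θ_z = sin φ sin δ + cos φ cos δ cos h = 0.085671 + 0.495250 = 0.580921.
Flux = S₀ · cos θ_z = 1361 × 0.580921 = 790.6 W/m².

791 W/m²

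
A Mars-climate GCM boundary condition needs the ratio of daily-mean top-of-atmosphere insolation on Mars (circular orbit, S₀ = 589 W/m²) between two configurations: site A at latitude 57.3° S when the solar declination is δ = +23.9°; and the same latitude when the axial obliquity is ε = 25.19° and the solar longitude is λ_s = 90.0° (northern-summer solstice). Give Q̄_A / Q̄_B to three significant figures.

— Configuration A (φ=-57.3°):
cos H₀ = −tan(-57.3°) tan(+23.900°) = 0.6903, H₀ = 0.8089 rad.
Bracket: H₀ sin φ sin δ + cos φ cos δ sin H₀ = 0.8089×-0.84151×0.40514 + 0.54024×0.91425×0.72356 = -0.275778 + 0.357377 = 0.081599.
Q̄ = (S₀/π) × [bracket] = (589/π) × 0.081599 = 15.299 W/m².
— Configuration B (φ=-57.3°):
Solar declination: sin δ = sin ε · sin λ_s = sin 25.19° × sin 90.0° = 0.42562, so δ = +25.190°.
cos H₀ = −tan(-57.3°) tan(+25.190°) = 0.7326, H₀ = 0.7486 rad.
Bracket: H₀ sin φ sin δ + cos φ cos δ sin H₀ = 0.7486×-0.84151×0.42562 + 0.54024×0.90490×0.68061 = -0.268121 + 0.332725 = 0.064604.
Q̄ = (S₀/π) × [bracket] = (589/π) × 0.064604 = 12.112 W/m².
Ratio Q̄_A / Q̄_B = 15.299 / 12.112 = 1.263.

Q̄_A / Q̄_B ≈ 1.26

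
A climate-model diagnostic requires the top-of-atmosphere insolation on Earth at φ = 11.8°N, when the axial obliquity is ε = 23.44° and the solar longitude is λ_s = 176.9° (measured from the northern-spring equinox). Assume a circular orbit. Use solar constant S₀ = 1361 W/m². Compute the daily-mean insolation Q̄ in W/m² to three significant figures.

Q̄ ≈ 427 W/m²

Solar declination: sin δ = sin ε · sin λ_s = sin 23.44° × sin 176.9° = 0.02151, so δ = +1.233°.
cos H₀ = −tan(+11.8°) tan(+1.233°) = -0.0045, H₀ = 1.5753 rad.
Bracket: H₀ sin φ sin δ + cos φ cos δ sin H₀ = 1.5753×0.20450×0.02151 + 0.97887×0.99977×0.99999 = 0.006929 + 0.978635 = 0.985564.
Q̄ = (S₀/π) × [bracket] = (1361/π) × 0.985564 = 427.0 W/m².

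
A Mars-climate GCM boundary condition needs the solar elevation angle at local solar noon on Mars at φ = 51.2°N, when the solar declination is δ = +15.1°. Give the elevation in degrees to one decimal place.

At local noon the hour angle is zero, so the zenith angle equals |φ − δ| = |+51.2° − (+15.100°)| = 36.100°.
Elevation = 90° − 36.100° = 53.9°.

53.9°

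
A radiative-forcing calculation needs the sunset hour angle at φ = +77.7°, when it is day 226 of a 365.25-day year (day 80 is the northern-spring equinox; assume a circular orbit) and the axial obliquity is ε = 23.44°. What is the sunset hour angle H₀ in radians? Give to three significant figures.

Solar longitude: λ_s = 360° × (226 − 80)/365.25 = 143.901°.
sin δ = sin 23.44° × sin 143.901° = 0.23437, so δ = +13.554°.
Sunrise equation: cos H₀ = −tan φ · tan δ = -1.1057 ≤ −1, so the Sun never sets (polar day) and H₀ = π.

H₀ = 3.14 rad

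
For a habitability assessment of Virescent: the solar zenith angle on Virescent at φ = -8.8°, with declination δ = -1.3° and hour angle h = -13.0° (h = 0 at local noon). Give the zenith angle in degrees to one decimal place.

cos θ_z = sin φ sin δ + cos φ cos δ cos h = 0.003471 + 0.962652 = 0.966123.
θ_z = arccos(0.966123) = 15.0°.

θ_z = 15.0°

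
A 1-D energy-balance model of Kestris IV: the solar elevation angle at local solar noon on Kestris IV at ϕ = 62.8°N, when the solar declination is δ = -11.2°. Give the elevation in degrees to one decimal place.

16.0°

At local noon the hour angle is zero, so the zenith angle equals |ϕ − δ| = |+62.8° − (-11.200°)| = 74.000°.
Elevation = 90° − 74.000° = 16.0°.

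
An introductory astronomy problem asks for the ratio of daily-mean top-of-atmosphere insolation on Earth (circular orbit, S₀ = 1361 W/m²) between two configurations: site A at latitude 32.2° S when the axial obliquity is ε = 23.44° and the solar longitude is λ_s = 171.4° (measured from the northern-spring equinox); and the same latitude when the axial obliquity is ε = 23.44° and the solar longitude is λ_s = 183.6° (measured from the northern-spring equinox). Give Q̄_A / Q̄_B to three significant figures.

Q̄_A / Q̄_B ≈ 0.918

— Configuration A (φ=-32.2°):
Solar declination: sin δ = sin ε · sin λ_s = sin 23.44° × sin 171.4° = 0.05948, so δ = +3.410°.
cos H₀ = −tan(-32.2°) tan(+3.410°) = 0.0375, H₀ = 1.5333 rad.
Bracket: H₀ sin φ sin δ + cos φ cos δ sin H₀ = 1.5333×-0.53288×0.05948 + 0.84619×0.99823×0.99930 = -0.048599 + 0.844101 = 0.795502.
Q̄ = (S₀/π) × [bracket] = (1361/π) × 0.795502 = 344.63 W/m².
— Configuration B (φ=-32.2°):
Solar declination: sin δ = sin ε · sin λ_s = sin 23.44° × sin 183.6° = -0.02498, so δ = -1.431°.
cos H₀ = −tan(-32.2°) tan(-1.431°) = -0.0157, H₀ = 1.5865 rad.
Bracket: H₀ sin φ sin δ + cos φ cos δ sin H₀ = 1.5865×-0.53288×-0.02498 + 0.84619×0.99969×0.99988 = 0.021118 + 0.845826 = 0.866944.
Q̄ = (S₀/π) × [bracket] = (1361/π) × 0.866944 = 375.58 W/m².
Ratio Q̄_A / Q̄_B = 344.63 / 375.58 = 0.9176.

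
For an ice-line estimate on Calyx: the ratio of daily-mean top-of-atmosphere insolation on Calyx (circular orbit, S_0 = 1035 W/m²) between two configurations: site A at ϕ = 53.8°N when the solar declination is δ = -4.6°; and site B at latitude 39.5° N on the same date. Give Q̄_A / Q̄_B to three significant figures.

— Configuration A (ϕ=+53.8°):
cos h₀ = −tan(+53.8°) tan(-4.600°) = 0.1099, h₀ = 1.4606 rad.
Bracket: h₀ sin ϕ sin δ + cos ϕ cos δ sin h₀ = 1.4606×0.80696×-0.08020 + 0.59061×0.99678×0.99394 = -0.094527 + 0.585141 = 0.490614.
Q̄ = (S_0/π) × [bracket] = (1035/π) × 0.490614 = 161.63 W/m².
— Configuration B (ϕ=+39.5°):
cos h₀ = −tan(+39.5°) tan(-4.600°) = 0.0663, h₀ = 1.5044 rad.
Bracket: h₀ sin ϕ sin δ + cos ϕ cos δ sin h₀ = 1.5044×0.63608×-0.08020 + 0.77162×0.99678×0.99780 = -0.076745 + 0.767443 = 0.690698.
Q̄ = (S_0/π) × [bracket] = (1035/π) × 0.690698 = 227.55 W/m².
Ratio Q̄_A / Q̄_B = 161.63 / 227.55 = 0.7103.

Q̄_A / Q̄_B ≈ 0.710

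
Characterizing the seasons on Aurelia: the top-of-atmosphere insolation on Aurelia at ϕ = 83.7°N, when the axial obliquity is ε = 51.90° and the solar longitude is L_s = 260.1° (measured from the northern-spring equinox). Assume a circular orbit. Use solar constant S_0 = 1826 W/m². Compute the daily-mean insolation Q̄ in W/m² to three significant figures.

Q̄ ≈ 0.00 W/m²

Solar declination: sin δ = sin ε · sin L_s = sin 51.90° × sin 260.1° = -0.77522, so δ = -50.825°.
cos h₀ = −tan(+83.7°) tan(-50.825°) = 11.1159 ≥ 1 ⇒ polar night, h₀ = 0 and Q̄ = 0.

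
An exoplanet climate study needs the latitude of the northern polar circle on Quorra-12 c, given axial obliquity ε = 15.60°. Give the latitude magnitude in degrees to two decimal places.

The polar circle is the lowest latitude that experiences at least one full rotation of continuous daylight at the northern-summer solstice; it lies at |φ| = 90° − ε = 90° − 15.60° = 74.40°.

74.40°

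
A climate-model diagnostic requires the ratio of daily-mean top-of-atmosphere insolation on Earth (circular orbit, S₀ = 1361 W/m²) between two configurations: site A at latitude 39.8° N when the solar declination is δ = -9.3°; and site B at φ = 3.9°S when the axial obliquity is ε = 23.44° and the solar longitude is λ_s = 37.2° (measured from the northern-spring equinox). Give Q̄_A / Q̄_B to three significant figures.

Q̄_A / Q̄_B ≈ 0.639

— Configuration A (φ=+39.8°):
cos H₀ = −tan(+39.8°) tan(-9.300°) = 0.1364, H₀ = 1.4339 rad.
Bracket: H₀ sin φ sin δ + cos φ cos δ sin H₀ = 1.4339×0.64011×-0.16160 + 0.76828×0.98686×0.99065 = -0.148325 + 0.751096 = 0.602771.
Q̄ = (S₀/π) × [bracket] = (1361/π) × 0.602771 = 261.13 W/m².
— Configuration B (φ=-3.9°):
Solar declination: sin δ = sin ε · sin λ_s = sin 23.44° × sin 37.2° = 0.24050, so δ = +13.916°.
cos H₀ = −tan(-3.9°) tan(+13.916°) = 0.0169, H₀ = 1.5539 rad.
Bracket: H₀ sin φ sin δ + cos φ cos δ sin H₀ = 1.5539×-0.06802×0.24050 + 0.99768×0.97065×0.99986 = -0.025420 + 0.968263 = 0.942843.
Q̄ = (S₀/π) × [bracket] = (1361/π) × 0.942843 = 408.46 W/m².
Ratio Q̄_A / Q̄_B = 261.13 / 408.46 = 0.6393.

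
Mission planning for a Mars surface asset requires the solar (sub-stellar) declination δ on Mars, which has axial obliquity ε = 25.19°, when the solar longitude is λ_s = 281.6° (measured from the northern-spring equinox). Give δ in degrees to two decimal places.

sin δ = sin ε · sin λ_s = sin 25.19° × sin 281.6° = -0.416928.
δ = arcsin(-0.416928) = -24.64°.

δ = -24.64°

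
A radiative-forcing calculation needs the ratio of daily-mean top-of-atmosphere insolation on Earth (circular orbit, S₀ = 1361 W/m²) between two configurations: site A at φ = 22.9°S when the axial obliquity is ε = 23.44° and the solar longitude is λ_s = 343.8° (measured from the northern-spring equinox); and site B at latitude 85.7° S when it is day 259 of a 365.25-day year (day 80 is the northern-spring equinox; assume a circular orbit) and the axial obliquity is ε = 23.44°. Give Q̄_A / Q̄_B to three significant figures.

Q̄_A / Q̄_B ≈ 24.5

— Configuration A (φ=-22.9°):
Solar declination: sin δ = sin ε · sin λ_s = sin 23.44° × sin 343.8° = -0.11098, so δ = -6.372°.
cos H₀ = −tan(-22.9°) tan(-6.372°) = -0.0472, H₀ = 1.6180 rad.
Bracket: H₀ sin φ sin δ + cos φ cos δ sin H₀ = 1.6180×-0.38912×-0.11098 + 0.92119×0.99382×0.99889 = 0.069873 + 0.914481 = 0.984354.
Q̄ = (S₀/π) × [bracket] = (1361/π) × 0.984354 = 426.44 W/m².
— Configuration B (φ=-85.7°):
Solar longitude: λ_s = 360° × (259 − 80)/365.25 = 176.427°.
sin δ = sin 23.44° × sin 176.427° = 0.02479, so δ = +1.420°.
cos H₀ = −tan(-85.7°) tan(+1.420°) = 0.3298, H₀ = 1.2347 rad.
Bracket: H₀ sin φ sin δ + cos φ cos δ sin H₀ = 1.2347×-0.99719×0.02479 + 0.07498×0.99969×0.94405 = -0.030522 + 0.070763 = 0.040241.
Q̄ = (S₀/π) × [bracket] = (1361/π) × 0.040241 = 17.433 W/m².
Ratio Q̄_A / Q̄_B = 426.44 / 17.433 = 24.46.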